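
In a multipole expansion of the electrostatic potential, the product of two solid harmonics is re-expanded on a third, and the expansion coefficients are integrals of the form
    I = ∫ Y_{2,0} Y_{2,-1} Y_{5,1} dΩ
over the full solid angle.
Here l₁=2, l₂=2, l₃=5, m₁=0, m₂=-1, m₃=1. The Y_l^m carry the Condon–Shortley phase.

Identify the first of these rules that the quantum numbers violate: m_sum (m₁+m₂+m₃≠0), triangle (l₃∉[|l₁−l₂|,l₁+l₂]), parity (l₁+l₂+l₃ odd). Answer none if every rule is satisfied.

Σmᵢ = 0  ✓
l₃∈[|l₁−l₂|,l₁+l₂]=[0,4], have l₃=5  ✗
Σlᵢ = 9 ⇒ odd

triangle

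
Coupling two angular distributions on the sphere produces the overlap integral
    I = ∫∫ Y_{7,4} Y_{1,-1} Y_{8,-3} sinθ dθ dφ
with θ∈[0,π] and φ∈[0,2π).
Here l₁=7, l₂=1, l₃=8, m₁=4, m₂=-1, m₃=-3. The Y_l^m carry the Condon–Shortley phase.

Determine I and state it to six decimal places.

-0.096758

Checks pass: Σm=0; 16 even; l₃=8∈[6,8].
(2·7+1)(2·1+1)(2·8+1) = 765
Δ: 0! 14! 2! / 17! → 1/2040
sum: t=0:+1/25401600 = 1/25401600
3j²(7 1 8; 0 0 0) = Δ·Π!·Σ² = 8/255  (sign +1)
sum: t=0:+1/479001600 = 1/479001600
3j²(7 1 8; 4 -1 -3) = Δ·Π!·Σ² = 1/204  (sign -1)
combine: 4πI² = 765·8/255·1/204 = 2/17
take √, sign -1: I = -0.09675772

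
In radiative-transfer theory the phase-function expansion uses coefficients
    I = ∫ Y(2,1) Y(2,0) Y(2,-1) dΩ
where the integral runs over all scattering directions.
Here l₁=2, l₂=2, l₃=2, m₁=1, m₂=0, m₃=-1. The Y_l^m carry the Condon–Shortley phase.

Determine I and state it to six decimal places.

-0.090112

Rules hold: Σm=0, L=6 even, 0≤2≤4.
N = 5·5·5 = 125
Δ = 2!·2!·2!/7! = 1/630
Racah Σ t=0..2: t=0:+1/8 t=1:−1/1 t=2:+1/8 = -3/4
⇒ 3j(2 2 2; 0 0 0)² = 2/35, sgn -1
Racah Σ t=0..1: t=0:+1/4 t=1:−1/2 = -1/4
⇒ 3j(2 2 2; 1 0 -1)² = 1/70, sgn +1
4πI² = N·(3j₀)²·(3jₘ)² = 5/49
I = -1·√(0.102041/4π) = -0.09011188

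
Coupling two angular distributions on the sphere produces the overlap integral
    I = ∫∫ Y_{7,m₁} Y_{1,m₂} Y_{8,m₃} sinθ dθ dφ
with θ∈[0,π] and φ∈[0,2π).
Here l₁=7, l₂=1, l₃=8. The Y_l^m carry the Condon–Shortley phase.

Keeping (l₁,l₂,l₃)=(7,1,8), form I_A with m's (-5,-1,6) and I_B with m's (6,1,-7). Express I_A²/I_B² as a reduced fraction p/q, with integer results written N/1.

Shared (l₁,l₂,l₃)=(7,1,8): N and (l;000)² cancel in I_A²/I_B².
A: Δ = 0!·14!·2!/17! = 1/2040; Racah Σ t=0..0: t=0:+1/1916006400 = 1/1916006400; ⇒ 3j(7 1 8; -5 -1 6)² = 91/2040, sgn +1
B: Δ = 0!·14!·2!/17! = 1/2040; Racah Σ t=0..0: t=0:+1/12454041600 = 1/12454041600; ⇒ 3j(7 1 8; 6 1 -7)² = 7/136, sgn -1
I_A²/I_B² = (91/2040)/(7/136) = 13/15

13/15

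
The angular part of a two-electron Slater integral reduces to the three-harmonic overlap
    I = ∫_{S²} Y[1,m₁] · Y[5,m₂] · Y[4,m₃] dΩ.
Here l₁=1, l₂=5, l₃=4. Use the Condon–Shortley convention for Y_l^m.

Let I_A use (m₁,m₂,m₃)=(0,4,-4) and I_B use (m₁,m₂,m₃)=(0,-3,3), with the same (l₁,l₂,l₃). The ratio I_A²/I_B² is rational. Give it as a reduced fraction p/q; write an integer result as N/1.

9/16

Same 1,5,4: normalisation and zero-m 3j drop out of the ratio.
A: Δ: 2! 0! 8! / 11! → 1/495; sum: t=1:−1/40320 = -1/40320; 3j²(1 5 4; 0 4 -4) = Δ·Π!·Σ² = 1/55  (sign -1)
B: Δ: 2! 0! 8! / 11! → 1/495; sum: t=1:−1/5040 = -1/5040; 3j²(1 5 4; 0 -3 3) = Δ·Π!·Σ² = 16/495  (sign +1)
I_A²/I_B² = (1/55)/(16/495) = 9/16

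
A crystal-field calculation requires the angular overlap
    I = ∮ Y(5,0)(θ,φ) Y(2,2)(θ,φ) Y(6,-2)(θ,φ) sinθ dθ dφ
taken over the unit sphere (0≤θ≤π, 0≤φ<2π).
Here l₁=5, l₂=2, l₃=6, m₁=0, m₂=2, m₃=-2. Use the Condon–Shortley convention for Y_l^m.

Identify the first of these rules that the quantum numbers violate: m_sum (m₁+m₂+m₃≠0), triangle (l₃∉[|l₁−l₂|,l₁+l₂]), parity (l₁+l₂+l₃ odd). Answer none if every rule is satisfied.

Σmᵢ = 0  ✓
l₃∈[|l₁−l₂|,l₁+l₂]=[3,7], have l₃=6  ✓
Σlᵢ = 13 ⇒ odd  ✗

parity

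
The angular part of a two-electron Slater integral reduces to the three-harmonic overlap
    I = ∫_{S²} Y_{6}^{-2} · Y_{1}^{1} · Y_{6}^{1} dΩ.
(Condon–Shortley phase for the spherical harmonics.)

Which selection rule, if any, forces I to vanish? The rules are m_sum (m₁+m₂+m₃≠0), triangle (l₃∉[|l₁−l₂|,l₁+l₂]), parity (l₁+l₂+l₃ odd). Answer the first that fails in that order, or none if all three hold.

parity

azimuthal sum: -2 + 1 + 1 = 0  ✓
5 ≤ 6 ≤ 7 (triangle on l)  ✓
L = 6 + 1 + 6 = 13 (odd)  ✗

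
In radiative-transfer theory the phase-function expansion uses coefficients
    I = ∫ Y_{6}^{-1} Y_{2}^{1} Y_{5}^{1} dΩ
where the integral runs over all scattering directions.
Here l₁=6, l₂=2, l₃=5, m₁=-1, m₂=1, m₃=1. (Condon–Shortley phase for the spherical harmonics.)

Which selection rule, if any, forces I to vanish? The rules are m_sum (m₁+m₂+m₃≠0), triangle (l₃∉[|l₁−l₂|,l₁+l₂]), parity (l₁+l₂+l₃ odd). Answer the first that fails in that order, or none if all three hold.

m_sum

m₁+m₂+m₃ = -1 + 1 + 1 = 1  ✗
triangle: |6−2|=4 ≤ l₃=5 ≤ 6+2=8
parity: l₁+l₂+l₃ = 13 is odd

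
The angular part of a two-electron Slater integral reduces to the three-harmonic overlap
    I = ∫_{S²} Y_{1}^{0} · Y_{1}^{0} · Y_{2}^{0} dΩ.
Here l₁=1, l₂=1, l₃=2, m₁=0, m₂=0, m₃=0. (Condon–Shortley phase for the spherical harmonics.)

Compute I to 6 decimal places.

0.252313

Rules hold: Σm=0, L=4 even, 0≤2≤2.
N = 3·3·5 = 45
Δ = 0!·2!·2!/5! = 1/30
Racah Σ t=0..0: t=0:+1/1 = 1/1
⇒ 3j(1 1 2; 0 0 0)² = 2/15, sgn +1
(m-triple is (0,0,0) — same symbol as above.)
4πI² = N·(3j₀)²·(3jₘ)² = 4/5
I = +1·√(0.8/4π) = 0.25231325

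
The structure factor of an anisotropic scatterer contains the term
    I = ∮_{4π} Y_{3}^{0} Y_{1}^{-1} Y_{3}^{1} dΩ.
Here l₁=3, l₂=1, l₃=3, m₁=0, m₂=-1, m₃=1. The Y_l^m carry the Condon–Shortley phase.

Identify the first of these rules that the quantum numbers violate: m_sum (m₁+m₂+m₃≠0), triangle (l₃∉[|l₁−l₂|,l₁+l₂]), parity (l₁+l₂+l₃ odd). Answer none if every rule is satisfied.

parity

Σmᵢ = 0  ✓
l₃∈[|l₁−l₂|,l₁+l₂]=[2,4], have l₃=3  ✓
Σlᵢ = 7 ⇒ odd  ✗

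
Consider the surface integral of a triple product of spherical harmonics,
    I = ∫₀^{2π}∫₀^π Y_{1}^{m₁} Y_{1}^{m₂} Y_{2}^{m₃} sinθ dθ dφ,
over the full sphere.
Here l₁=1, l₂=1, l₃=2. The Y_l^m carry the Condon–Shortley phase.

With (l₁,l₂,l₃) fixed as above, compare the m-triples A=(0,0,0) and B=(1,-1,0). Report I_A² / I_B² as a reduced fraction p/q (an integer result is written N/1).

4/1

Shared (l₁,l₂,l₃)=(1,1,2): N and (l;000)² cancel in I_A²/I_B².
A: Δ = 0!·2!·2!/5! = 1/30; Racah Σ t=0..0: t=0:+1/1 = 1/1; ⇒ 3j(1 1 2; 0 0 0)² = 2/15, sgn +1
B: Δ = 0!·2!·2!/5! = 1/30; Racah Σ t=0..0: t=0:+1/4 = 1/4; ⇒ 3j(1 1 2; 1 -1 0)² = 1/30, sgn +1
I_A²/I_B² = (2/15)/(1/30) = 4/1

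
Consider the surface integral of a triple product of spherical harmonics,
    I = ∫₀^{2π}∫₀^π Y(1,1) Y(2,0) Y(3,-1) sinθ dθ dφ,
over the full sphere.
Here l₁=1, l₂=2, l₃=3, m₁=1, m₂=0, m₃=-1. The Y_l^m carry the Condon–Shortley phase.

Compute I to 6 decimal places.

-0.202301

Rules hold: Σm=0, L=6 even, 1≤3≤3.
N = 3·5·7 = 105
Δ = 0!·2!·4!/7! = 1/105
Racah Σ t=0..0: t=0:+1/4 = 1/4
⇒ 3j(1 2 3; 0 0 0)² = 3/35, sgn -1
Racah Σ t=0..0: t=0:+1/8 = 1/8
⇒ 3j(1 2 3; 1 0 -1)² = 2/35, sgn +1
4πI² = N·(3j₀)²·(3jₘ)² = 18/35
I = -1·√(0.514286/4π) = -0.20230066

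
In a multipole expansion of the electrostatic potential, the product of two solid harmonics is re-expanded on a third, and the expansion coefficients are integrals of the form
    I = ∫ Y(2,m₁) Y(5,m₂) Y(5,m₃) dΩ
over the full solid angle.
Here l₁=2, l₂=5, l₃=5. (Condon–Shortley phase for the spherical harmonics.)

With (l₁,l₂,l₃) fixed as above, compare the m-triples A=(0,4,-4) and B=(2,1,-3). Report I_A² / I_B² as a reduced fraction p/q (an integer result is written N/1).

l's match ⇒ only the (l;m) 3-j factors differ between A and B.
A: triangle coeff Δ(2,5,5) = 1/38610; Σ_t [1,2]: t=1:−1/40320 t=2:+1/20160 = 1/40320; (3j)²=6/715 [(2 5 5; 0 4 -4)], sign=-1
B: triangle coeff Δ(2,5,5) = 1/38610; Σ_t [0,0]: t=0:+1/5760 = 1/5760; (3j)²=56/2145 [(2 5 5; 2 1 -3)], sign=+1
I_A²/I_B² = (6/715)/(56/2145) = 9/28

9/28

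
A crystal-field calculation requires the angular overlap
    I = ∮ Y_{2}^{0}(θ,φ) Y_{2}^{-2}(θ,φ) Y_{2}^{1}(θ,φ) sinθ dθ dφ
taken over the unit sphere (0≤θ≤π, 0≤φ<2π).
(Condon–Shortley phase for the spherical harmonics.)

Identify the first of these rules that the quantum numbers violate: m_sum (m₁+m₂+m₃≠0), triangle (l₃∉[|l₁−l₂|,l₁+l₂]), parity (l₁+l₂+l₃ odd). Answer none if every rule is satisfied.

m_sum

Σmᵢ = -1  ✗
l₃∈[|l₁−l₂|,l₁+l₂]=[0,4], have l₃=2
Σlᵢ = 6 ⇒ even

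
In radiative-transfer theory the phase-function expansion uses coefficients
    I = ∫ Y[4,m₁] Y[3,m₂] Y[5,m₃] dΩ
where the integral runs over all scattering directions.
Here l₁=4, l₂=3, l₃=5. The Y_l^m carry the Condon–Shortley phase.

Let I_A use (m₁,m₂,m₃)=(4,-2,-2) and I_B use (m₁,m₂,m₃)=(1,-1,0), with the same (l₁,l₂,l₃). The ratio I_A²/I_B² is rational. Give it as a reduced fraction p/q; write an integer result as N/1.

l's match ⇒ only the (l;m) 3-j factors differ between A and B.
A: triangle coeff Δ(4,3,5) = 1/180180; Σ_t [0,0]: t=0:+1/8640 = 1/8640; (3j)²=14/1287 [(4 3 5; 4 -2 -2)], sign=-1
B: triangle coeff Δ(4,3,5) = 1/180180; Σ_t [0,2]: t=0:+1/288 t=1:−1/288 t=2:+1/5760 = 1/5760; (3j)²=1/12012 [(4 3 5; 1 -1 0)], sign=-1
I_A²/I_B² = (14/1287)/(1/12012) = 392/3

392/3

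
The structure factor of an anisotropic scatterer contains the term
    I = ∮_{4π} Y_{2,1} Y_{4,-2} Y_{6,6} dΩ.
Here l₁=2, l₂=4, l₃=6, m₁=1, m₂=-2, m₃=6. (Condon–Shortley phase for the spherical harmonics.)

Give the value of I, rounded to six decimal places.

0.000000

Σmᵢ = 5 ≠ 0, so the φ-integral vanishes; I = 0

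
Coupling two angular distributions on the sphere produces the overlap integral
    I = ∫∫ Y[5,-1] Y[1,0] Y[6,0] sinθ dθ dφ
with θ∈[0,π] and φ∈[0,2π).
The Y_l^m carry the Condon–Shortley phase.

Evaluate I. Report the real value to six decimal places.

m-sum = -1 + 0 + 0 = -1 ≠ 0 ⇒ I = 0

0.000000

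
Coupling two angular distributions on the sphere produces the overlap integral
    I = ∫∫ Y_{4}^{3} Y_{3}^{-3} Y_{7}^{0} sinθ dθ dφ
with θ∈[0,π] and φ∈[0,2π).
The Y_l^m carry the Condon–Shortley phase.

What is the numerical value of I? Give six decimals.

Rules hold: Σm=0, L=14 even, 1≤7≤7.
N = 9·7·15 = 945
Δ = 0!·8!·6!/15! = 1/45045
Racah Σ t=0..0: t=0:+1/20736 = 1/20736
⇒ 3j(4 3 7; 0 0 0)² = 35/1287, sgn -1
Racah Σ t=0..0: t=0:+1/3628800 = 1/3628800
⇒ 3j(4 3 7; 3 -3 0)² = 1/6435, sgn -1
4πI² = N·(3j₀)²·(3jₘ)² = 245/61347
I = +1·√(0.00399368/4π) = 0.01782713

0.017827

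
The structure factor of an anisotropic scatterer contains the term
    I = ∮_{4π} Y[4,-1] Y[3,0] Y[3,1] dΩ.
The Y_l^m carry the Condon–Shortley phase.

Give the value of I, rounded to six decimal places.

-0.099323

Checks pass: Σm=0; 10 even; l₃=3∈[1,7].
(2·4+1)(2·3+1)(2·3+1) = 441
Δ: 4! 4! 2! / 11! → 1/34650
sum: t=1:−1/72 t=2:+1/16 t=3:−1/72 = 5/144
3j²(4 3 3; 0 0 0) = Δ·Π!·Σ² = 2/77  (sign -1)
sum: t=1:−1/288 t=2:+1/24 t=3:−1/48 = 5/288
3j²(4 3 3; -1 0 1) = Δ·Π!·Σ² = 5/462  (sign +1)
combine: 4πI² = 441·2/77·5/462 = 15/121
take √, sign -1: I = -0.09932258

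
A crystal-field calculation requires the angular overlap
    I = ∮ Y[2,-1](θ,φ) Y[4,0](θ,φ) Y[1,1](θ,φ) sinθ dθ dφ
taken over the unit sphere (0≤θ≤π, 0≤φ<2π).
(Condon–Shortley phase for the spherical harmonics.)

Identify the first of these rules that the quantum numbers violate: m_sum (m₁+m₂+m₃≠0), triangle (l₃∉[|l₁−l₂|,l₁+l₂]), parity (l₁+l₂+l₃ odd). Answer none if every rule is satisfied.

triangle

azimuthal sum: -1 + 0 + 1 = 0  ✓
2 ≤ 1 ≤ 6 (triangle on l)  ✗
L = 2 + 4 + 1 = 7 (odd)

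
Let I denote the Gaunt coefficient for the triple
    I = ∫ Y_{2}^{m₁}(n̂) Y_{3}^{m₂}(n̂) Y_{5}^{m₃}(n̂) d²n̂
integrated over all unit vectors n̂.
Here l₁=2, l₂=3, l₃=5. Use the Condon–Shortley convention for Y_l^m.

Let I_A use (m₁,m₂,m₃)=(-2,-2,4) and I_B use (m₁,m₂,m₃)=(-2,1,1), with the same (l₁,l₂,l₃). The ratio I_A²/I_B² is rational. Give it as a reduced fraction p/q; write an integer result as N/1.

Same 2,3,5: normalisation and zero-m 3j drop out of the ratio.
A: Δ: 0! 4! 6! / 11! → 1/2310; sum: t=0:+1/2880 = 1/2880; 3j²(2 3 5; -2 -2 4) = Δ·Π!·Σ² = 3/55  (sign -1)
B: Δ: 0! 4! 6! / 11! → 1/2310; sum: t=0:+1/1152 = 1/1152; 3j²(2 3 5; -2 1 1) = Δ·Π!·Σ² = 1/154  (sign +1)
I_A²/I_B² = (3/55)/(1/154) = 42/5

42/5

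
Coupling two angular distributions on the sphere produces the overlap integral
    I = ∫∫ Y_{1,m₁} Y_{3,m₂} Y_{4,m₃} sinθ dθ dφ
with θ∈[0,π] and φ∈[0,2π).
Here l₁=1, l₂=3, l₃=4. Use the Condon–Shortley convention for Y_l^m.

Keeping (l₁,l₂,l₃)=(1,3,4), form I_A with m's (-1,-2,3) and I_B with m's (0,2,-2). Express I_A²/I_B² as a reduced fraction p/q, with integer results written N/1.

7/4

Same 1,3,4: normalisation and zero-m 3j drop out of the ratio.
A: Δ: 0! 2! 6! / 9! → 1/252; sum: t=0:+1/240 = 1/240; 3j²(1 3 4; -1 -2 3) = Δ·Π!·Σ² = 1/12  (sign -1)
B: Δ: 0! 2! 6! / 9! → 1/252; sum: t=0:+1/120 = 1/120; 3j²(1 3 4; 0 2 -2) = Δ·Π!·Σ² = 1/21  (sign +1)
I_A²/I_B² = (1/12)/(1/21) = 7/4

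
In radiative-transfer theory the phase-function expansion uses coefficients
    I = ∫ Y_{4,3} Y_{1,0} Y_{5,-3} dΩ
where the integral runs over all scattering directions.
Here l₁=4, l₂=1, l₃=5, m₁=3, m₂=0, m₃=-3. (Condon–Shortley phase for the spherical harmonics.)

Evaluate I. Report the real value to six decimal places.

Checks pass: Σm=0; 10 even; l₃=5∈[3,5].
(2·4+1)(2·1+1)(2·5+1) = 297
Δ: 0! 8! 2! / 11! → 1/495
sum: t=0:+1/576 = 1/576
3j²(4 1 5; 0 0 0) = Δ·Π!·Σ² = 5/99  (sign -1)
sum: t=0:+1/5040 = 1/5040
3j²(4 1 5; 3 0 -3) = Δ·Π!·Σ² = 16/495  (sign +1)
combine: 4πI² = 297·5/99·16/495 = 16/33
take √, sign -1: I = -0.19642560

-0.196426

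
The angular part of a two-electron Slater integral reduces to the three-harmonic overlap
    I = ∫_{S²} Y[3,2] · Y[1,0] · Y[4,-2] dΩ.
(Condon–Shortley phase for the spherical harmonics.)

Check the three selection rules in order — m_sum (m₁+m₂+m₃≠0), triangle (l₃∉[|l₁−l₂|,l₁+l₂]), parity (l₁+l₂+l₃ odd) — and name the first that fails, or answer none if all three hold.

Σmᵢ = 0  ✓
l₃∈[|l₁−l₂|,l₁+l₂]=[2,4], have l₃=4  ✓
Σlᵢ = 8 ⇒ even  ✓

none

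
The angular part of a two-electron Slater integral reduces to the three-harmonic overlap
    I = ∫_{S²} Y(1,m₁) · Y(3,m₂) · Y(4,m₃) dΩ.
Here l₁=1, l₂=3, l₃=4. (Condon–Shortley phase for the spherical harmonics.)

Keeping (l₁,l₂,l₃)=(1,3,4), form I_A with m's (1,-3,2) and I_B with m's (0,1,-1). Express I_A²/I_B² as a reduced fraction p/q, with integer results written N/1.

Same 1,3,4: normalisation and zero-m 3j drop out of the ratio.
A: Δ: 0! 2! 6! / 9! → 1/252; sum: t=0:+1/1440 = 1/1440; 3j²(1 3 4; 1 -3 2) = Δ·Π!·Σ² = 1/252  (sign +1)
B: Δ: 0! 2! 6! / 9! → 1/252; sum: t=0:+1/48 = 1/48; 3j²(1 3 4; 0 1 -1) = Δ·Π!·Σ² = 5/84  (sign -1)
I_A²/I_B² = (1/252)/(5/84) = 1/15

1/15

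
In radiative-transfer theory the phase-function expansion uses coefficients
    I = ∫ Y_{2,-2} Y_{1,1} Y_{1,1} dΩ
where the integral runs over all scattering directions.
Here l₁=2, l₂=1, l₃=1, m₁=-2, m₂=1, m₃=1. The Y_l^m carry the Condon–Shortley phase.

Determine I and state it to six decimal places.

m-sum 0 ✓  L=4 even ✓  1≤1≤3 ✓
Π(2lᵢ+1) = 5×3×3 = 45
triangle coeff Δ(2,1,1) = 1/30
Σ_t [1,1]: t=1:−1/1 = -1/1
(3j)²=2/15 [(2 1 1; 0 0 0)], sign=+1
Σ_t [2,2]: t=2:+1/4 = 1/4
(3j)²=1/5 [(2 1 1; -2 1 1)], sign=+1
⇒ 4πI² = 6/5
I = (+1)√(6/5/(4π)) = 0.30901936

0.309019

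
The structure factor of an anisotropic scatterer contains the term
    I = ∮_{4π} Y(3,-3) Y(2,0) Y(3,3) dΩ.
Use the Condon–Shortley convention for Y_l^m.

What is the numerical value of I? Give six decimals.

0.210261

m-sum 0 ✓  L=8 even ✓  1≤3≤5 ✓
Π(2lᵢ+1) = 7×5×7 = 245
triangle coeff Δ(3,2,3) = 1/3780
Σ_t [0,2]: t=0:+1/24 t=1:−1/4 t=2:+1/24 = -1/6
(3j)²=4/105 [(3 2 3; 0 0 0)], sign=+1
Σ_t [2,2]: t=2:+1/96 = 1/96
(3j)²=5/84 [(3 2 3; -3 0 3)], sign=+1
⇒ 4πI² = 5/9
I = (+1)√(5/9/(4π)) = 0.21026104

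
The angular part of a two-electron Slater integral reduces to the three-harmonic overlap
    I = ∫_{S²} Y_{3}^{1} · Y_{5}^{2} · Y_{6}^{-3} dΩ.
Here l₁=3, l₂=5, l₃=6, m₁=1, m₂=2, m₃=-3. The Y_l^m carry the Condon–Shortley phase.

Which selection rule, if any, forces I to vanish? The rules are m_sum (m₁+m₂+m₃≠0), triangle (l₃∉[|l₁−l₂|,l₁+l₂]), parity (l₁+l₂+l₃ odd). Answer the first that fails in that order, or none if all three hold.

azimuthal sum: 1 + 2 − 3 = 0  ✓
2 ≤ 6 ≤ 8 (triangle on l)  ✓
L = 3 + 5 + 6 = 14 (even)  ✓

none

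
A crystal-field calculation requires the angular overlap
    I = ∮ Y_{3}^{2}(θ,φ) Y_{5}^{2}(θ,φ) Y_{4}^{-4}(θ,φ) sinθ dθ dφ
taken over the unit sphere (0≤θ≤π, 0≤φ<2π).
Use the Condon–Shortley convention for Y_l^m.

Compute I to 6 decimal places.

-0.109480

m-sum 0 ✓  L=12 even ✓  2≤4≤8 ✓
Π(2lᵢ+1) = 7×11×9 = 693
triangle coeff Δ(3,5,4) = 1/180180
Σ_t [1,3]: t=1:−1/576 t=2:+1/144 t=3:−1/576 = 1/288
(3j)²=20/1001 [(3 5 4; 0 0 0)], sign=+1
Σ_t [1,1]: t=1:−1/8640 = -1/8640
(3j)²=14/1287 [(3 5 4; 2 2 -4)], sign=-1
⇒ 4πI² = 280/1859
I = (-1)√(280/1859/(4π)) = -0.10947990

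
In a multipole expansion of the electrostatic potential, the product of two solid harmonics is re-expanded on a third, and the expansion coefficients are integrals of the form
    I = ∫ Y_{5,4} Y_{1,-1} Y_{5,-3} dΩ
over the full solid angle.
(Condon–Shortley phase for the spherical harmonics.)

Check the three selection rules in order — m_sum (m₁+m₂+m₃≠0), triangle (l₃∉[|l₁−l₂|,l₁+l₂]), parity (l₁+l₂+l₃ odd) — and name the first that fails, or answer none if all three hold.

Σmᵢ = 0  ✓
l₃∈[|l₁−l₂|,l₁+l₂]=[4,6], have l₃=5  ✓
Σlᵢ = 11 ⇒ odd  ✗

parity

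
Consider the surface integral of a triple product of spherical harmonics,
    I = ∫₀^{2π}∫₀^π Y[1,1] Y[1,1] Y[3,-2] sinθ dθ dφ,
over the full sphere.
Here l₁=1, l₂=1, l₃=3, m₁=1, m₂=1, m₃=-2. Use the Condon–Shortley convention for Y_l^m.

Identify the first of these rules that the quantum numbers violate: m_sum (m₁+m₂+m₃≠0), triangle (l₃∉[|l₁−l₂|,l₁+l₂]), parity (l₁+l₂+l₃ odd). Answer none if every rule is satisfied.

triangle

azimuthal sum: 1 + 1 − 2 = 0  ✓
0 ≤ 3 ≤ 2 (triangle on l)  ✗
L = 1 + 1 + 3 = 5 (odd)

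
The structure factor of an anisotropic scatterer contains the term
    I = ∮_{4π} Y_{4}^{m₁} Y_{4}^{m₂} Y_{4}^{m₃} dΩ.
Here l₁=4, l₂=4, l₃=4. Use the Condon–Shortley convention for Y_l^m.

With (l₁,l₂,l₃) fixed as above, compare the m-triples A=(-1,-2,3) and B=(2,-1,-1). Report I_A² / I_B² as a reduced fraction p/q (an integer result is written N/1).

Same 4,4,4: normalisation and zero-m 3j drop out of the ratio.
A: Δ: 4! 4! 4! / 13! → 1/450450; sum: t=1:−1/864 t=2:+1/576 = 1/1728; 3j²(4 4 4; -1 -2 3) = Δ·Π!·Σ² = 5/1287  (sign -1)
B: Δ: 4! 4! 4! / 13! → 1/450450; sum: t=0:+1/576 t=1:−1/144 t=2:+1/576 = -1/288; 3j²(4 4 4; 2 -1 -1) = Δ·Π!·Σ² = 20/1001  (sign +1)
I_A²/I_B² = (5/1287)/(20/1001) = 7/36

7/36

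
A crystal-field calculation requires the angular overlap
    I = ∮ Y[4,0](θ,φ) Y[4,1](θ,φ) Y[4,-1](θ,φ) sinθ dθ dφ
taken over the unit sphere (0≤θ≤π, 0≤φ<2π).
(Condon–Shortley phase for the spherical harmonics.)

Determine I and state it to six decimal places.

-0.068481

m-sum 0 ✓  L=12 even ✓  0≤4≤8 ✓
Π(2lᵢ+1) = 9×9×9 = 729
triangle coeff Δ(4,4,4) = 1/450450
Σ_t [0,4]: t=0:+1/13824 t=1:−1/216 t=2:+1/64 t=3:−1/216 t=4:+1/13824 = 5/768
(3j)²=18/1001 [(4 4 4; 0 0 0)], sign=+1
Σ_t [1,4]: t=1:−1/864 t=2:+1/96 t=3:−1/144 t=4:+1/3456 = 1/384
(3j)²=9/2002 [(4 4 4; 0 1 -1)], sign=-1
⇒ 4πI² = 59049/1002001
I = (-1)√(59049/1002001/(4π)) = -0.06848055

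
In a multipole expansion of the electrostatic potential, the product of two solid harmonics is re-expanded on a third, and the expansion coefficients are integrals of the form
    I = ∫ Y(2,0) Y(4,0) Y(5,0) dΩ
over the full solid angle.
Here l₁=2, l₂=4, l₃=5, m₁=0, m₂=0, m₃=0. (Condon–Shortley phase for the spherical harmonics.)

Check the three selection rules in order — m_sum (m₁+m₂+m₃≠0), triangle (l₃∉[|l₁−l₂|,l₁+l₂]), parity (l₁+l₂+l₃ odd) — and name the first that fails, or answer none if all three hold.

parity

Σmᵢ = 0  ✓
l₃∈[|l₁−l₂|,l₁+l₂]=[2,6], have l₃=5  ✓
Σlᵢ = 11 ⇒ odd  ✗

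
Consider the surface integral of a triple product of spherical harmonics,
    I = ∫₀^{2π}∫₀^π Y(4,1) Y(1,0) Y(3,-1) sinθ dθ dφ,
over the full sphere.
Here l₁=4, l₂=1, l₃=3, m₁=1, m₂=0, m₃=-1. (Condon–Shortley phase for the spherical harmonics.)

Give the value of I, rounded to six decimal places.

m-sum 0 ✓  L=8 even ✓  3≤3≤5 ✓
Π(2lᵢ+1) = 9×3×7 = 189
triangle coeff Δ(4,1,3) = 1/252
Σ_t [1,1]: t=1:−1/36 = -1/36
(3j)²=4/63 [(4 1 3; 0 0 0)], sign=+1
Σ_t [1,1]: t=1:−1/48 = -1/48
(3j)²=5/84 [(4 1 3; 1 0 -1)], sign=-1
⇒ 4πI² = 5/7
I = (-1)√(5/7/(4π)) = -0.23841361

-0.238414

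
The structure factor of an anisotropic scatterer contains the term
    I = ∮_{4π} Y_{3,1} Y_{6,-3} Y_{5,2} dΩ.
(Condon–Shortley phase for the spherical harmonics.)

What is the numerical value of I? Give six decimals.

m-sum 0 ✓  L=14 even ✓  3≤5≤9 ✓
Π(2lᵢ+1) = 7×13×11 = 1001
triangle coeff Δ(3,6,5) = 1/675675
Σ_t [1,3]: t=1:−1/8640 t=2:+1/2304 t=3:−1/8640 = 7/34560
(3j)²=7/429 [(3 6 5; 0 0 0)], sign=-1
Σ_t [0,2]: t=0:+1/34560 t=1:−1/8640 t=2:+1/40320 = -1/16128
(3j)²=18/1001 [(3 6 5; 1 -3 2)], sign=+1
⇒ 4πI² = 42/143
I = (-1)√(42/143/(4π)) = -0.15288036

-0.152880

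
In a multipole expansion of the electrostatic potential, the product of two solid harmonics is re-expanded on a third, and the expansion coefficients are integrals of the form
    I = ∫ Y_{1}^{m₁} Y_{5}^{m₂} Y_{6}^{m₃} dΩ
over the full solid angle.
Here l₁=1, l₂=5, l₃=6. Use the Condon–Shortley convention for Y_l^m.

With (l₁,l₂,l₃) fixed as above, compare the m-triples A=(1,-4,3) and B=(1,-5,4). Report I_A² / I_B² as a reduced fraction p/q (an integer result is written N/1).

l's match ⇒ only the (l;m) 3-j factors differ between A and B.
A: triangle coeff Δ(1,5,6) = 1/858; Σ_t [0,0]: t=0:+1/725760 = 1/725760; (3j)²=1/286 [(1 5 6; 1 -4 3)], sign=-1
B: triangle coeff Δ(1,5,6) = 1/858; Σ_t [0,0]: t=0:+1/7257600 = 1/7257600; (3j)²=1/858 [(1 5 6; 1 -5 4)], sign=+1
I_A²/I_B² = (1/286)/(1/858) = 3/1

3/1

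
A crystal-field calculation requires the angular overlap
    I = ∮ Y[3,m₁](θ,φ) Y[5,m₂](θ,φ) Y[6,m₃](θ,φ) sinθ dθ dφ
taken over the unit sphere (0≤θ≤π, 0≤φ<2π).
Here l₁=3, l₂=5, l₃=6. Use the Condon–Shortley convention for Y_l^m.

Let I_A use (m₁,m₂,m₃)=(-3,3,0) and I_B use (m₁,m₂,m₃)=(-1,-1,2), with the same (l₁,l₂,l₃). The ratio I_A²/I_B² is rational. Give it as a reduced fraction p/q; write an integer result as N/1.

l's match ⇒ only the (l;m) 3-j factors differ between A and B.
A: triangle coeff Δ(3,5,6) = 1/675675; Σ_t [2,2]: t=2:+1/69120 = 1/69120; (3j)²=4/429 [(3 5 6; -3 3 0)], sign=+1
B: triangle coeff Δ(3,5,6) = 1/675675; Σ_t [0,2]: t=0:+1/27648 t=1:−1/4320 t=2:+1/11520 = -1/9216; (3j)²=2/143 [(3 5 6; -1 -1 2)], sign=-1
I_A²/I_B² = (4/429)/(2/143) = 2/3

2/3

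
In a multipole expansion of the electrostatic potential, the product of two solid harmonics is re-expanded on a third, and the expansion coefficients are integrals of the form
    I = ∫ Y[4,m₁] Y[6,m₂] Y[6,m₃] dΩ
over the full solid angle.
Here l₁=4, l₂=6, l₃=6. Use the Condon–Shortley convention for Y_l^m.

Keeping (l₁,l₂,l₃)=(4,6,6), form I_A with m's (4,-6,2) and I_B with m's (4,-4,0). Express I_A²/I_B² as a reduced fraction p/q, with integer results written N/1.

Shared (l₁,l₂,l₃)=(4,6,6): N and (l;000)² cancel in I_A²/I_B².
A: Δ = 4!·4!·8!/17! = 1/15315300; Racah Σ t=0..0: t=0:+1/23224320 = 1/23224320; ⇒ 3j(4 6 6; 4 -6 2)² = 1/442, sgn +1
B: Δ = 4!·4!·8!/17! = 1/15315300; Racah Σ t=0..0: t=0:+1/829440 = 1/829440; ⇒ 3j(4 6 6; 4 -4 0)² = 35/2431, sgn +1
I_A²/I_B² = (1/442)/(35/2431) = 11/70

11/70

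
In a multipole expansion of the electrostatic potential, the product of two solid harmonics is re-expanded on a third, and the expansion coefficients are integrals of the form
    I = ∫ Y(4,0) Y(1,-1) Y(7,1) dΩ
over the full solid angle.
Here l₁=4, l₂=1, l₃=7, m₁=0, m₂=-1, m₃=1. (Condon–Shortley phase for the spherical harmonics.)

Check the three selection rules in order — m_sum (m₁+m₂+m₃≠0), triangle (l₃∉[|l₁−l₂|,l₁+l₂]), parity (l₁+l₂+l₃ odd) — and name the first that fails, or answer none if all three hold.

triangle

Σmᵢ = 0  ✓
l₃∈[|l₁−l₂|,l₁+l₂]=[3,5], have l₃=7  ✗
Σlᵢ = 12 ⇒ even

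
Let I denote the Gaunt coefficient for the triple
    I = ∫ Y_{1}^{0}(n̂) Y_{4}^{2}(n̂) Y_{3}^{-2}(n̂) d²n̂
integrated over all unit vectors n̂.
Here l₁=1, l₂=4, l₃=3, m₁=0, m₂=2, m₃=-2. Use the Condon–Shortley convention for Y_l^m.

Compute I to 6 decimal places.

0.213244

Rules hold: Σm=0, L=8 even, 3≤3≤5.
N = 3·9·7 = 189
Δ = 2!·0!·6!/9! = 1/252
Racah Σ t=1..1: t=1:−1/36 = -1/36
⇒ 3j(1 4 3; 0 0 0)² = 4/63, sgn +1
Racah Σ t=1..1: t=1:−1/120 = -1/120
⇒ 3j(1 4 3; 0 2 -2)² = 1/21, sgn +1
4πI² = N·(3j₀)²·(3jₘ)² = 4/7
I = +1·√(0.571429/4π) = 0.21324362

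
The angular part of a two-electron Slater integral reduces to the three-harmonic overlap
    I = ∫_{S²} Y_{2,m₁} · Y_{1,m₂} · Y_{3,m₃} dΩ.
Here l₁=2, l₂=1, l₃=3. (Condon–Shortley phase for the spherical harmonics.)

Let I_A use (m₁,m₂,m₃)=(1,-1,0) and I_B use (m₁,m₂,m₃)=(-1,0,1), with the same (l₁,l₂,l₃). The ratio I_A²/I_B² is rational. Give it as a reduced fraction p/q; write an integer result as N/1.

3/8

Same 2,1,3: normalisation and zero-m 3j drop out of the ratio.
A: Δ: 0! 4! 2! / 7! → 1/105; sum: t=0:+1/12 = 1/12; 3j²(2 1 3; 1 -1 0) = Δ·Π!·Σ² = 1/35  (sign -1)
B: Δ: 0! 4! 2! / 7! → 1/105; sum: t=0:+1/6 = 1/6; 3j²(2 1 3; -1 0 1) = Δ·Π!·Σ² = 8/105  (sign +1)
I_A²/I_B² = (1/35)/(8/105) = 3/8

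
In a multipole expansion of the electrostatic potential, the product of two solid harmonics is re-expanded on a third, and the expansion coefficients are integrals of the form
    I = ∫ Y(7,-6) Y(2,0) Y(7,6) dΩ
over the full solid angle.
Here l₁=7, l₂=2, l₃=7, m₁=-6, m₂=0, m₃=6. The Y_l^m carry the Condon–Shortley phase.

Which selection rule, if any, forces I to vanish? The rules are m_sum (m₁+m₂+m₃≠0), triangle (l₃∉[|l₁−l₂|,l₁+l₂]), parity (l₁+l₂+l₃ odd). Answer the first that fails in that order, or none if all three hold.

none

azimuthal sum: -6 + 0 + 6 = 0  ✓
5 ≤ 7 ≤ 9 (triangle on l)  ✓
L = 7 + 2 + 7 = 16 (even)  ✓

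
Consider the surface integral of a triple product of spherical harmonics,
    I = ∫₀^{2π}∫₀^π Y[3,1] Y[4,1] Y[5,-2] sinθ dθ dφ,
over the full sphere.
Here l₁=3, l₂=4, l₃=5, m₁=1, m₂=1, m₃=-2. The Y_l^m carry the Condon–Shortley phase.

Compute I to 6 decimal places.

0.148044

m-sum 0 ✓  L=12 even ✓  1≤5≤7 ✓
Π(2lᵢ+1) = 7×9×11 = 693
triangle coeff Δ(3,4,5) = 1/180180
Σ_t [0,2]: t=0:+1/576 t=1:−1/144 t=2:+1/576 = -1/288
(3j)²=20/1001 [(3 4 5; 0 0 0)], sign=+1
Σ_t [0,2]: t=0:+1/960 t=1:−1/288 t=2:+1/1728 = -1/540
(3j)²=128/6435 [(3 4 5; 1 1 -2)], sign=+1
⇒ 4πI² = 512/1859
I = (+1)√(512/1859/(4π)) = 0.14804384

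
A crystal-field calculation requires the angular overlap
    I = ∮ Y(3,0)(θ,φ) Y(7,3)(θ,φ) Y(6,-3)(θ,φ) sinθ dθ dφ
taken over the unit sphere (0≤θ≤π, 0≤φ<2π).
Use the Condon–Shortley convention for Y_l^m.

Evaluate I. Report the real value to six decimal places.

m-sum 0 ✓  L=16 even ✓  4≤6≤10 ✓
Π(2lᵢ+1) = 7×15×13 = 1365
triangle coeff Δ(3,7,6) = 1/2042040
Σ_t [1,3]: t=1:−1/207360 t=2:+1/57600 t=3:−1/207360 = 1/129600
(3j)²=168/12155 [(3 7 6; 0 0 0)], sign=+1
Σ_t [1,3]: t=1:−1/4354560 t=2:+1/322560 t=3:−1/362880 = 1/8709120
(3j)²=3/68068 [(3 7 6; 0 3 -3)], sign=-1
⇒ 4πI² = 378/454597
I = (-1)√(378/454597/(4π)) = -0.00813444

-0.008134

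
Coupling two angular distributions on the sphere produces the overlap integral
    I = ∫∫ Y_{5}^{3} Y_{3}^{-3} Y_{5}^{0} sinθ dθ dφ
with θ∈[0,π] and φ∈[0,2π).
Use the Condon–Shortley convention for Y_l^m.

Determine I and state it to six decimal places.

Σlᵢ=13 odd — θ-integrand is odd under cosθ→−cosθ; I=0

0.000000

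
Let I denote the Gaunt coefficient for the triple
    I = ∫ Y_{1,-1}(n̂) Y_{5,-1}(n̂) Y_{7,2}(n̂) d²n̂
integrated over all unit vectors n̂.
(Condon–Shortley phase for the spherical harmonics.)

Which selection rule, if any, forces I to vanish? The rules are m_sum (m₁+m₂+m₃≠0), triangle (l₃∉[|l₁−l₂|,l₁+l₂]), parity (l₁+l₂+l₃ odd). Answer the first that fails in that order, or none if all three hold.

m₁+m₂+m₃ = -1 − 1 + 2 = 0  ✓
triangle: |1−5|=4 ≤ l₃=7 ≤ 1+5=6  ✗
parity: l₁+l₂+l₃ = 13 is odd

triangle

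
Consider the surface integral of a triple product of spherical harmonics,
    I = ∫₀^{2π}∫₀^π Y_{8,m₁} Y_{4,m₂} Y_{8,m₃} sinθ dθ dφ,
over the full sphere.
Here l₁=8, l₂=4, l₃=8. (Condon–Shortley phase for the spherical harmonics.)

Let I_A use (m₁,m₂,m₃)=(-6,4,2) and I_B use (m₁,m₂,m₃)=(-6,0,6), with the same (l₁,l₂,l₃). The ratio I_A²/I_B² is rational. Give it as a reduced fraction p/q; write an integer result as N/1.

22/39

Same 8,4,8: normalisation and zero-m 3j drop out of the ratio.
A: Δ: 4! 12! 4! / 21! → 1/185175900; sum: t=4:+1/4180377600 = 1/4180377600; 3j²(8 4 8; -6 4 2) = Δ·Π!·Σ² = 11/1938  (sign +1)
B: Δ: 4! 12! 4! / 21! → 1/185175900; sum: t=2:+1/7664025600 t=3:−1/1437004800 t=4:+1/4180377600 = -1/3065610240; 3j²(8 4 8; -6 0 6) = Δ·Π!·Σ² = 13/1292  (sign -1)
I_A²/I_B² = (11/1938)/(13/1292) = 22/39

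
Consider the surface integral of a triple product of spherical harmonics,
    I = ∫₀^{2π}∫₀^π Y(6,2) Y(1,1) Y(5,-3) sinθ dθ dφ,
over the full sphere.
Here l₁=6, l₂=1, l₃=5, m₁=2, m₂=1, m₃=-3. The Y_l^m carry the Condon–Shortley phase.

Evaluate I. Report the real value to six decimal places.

m-sum 0 ✓  L=12 even ✓  5≤5≤7 ✓
Π(2lᵢ+1) = 13×3×11 = 429
triangle coeff Δ(6,1,5) = 1/858
Σ_t [1,1]: t=1:−1/14400 = -1/14400
(3j)²=6/143 [(6 1 5; 0 0 0)], sign=+1
Σ_t [2,2]: t=2:+1/161280 = 1/161280
(3j)²=1/143 [(6 1 5; 2 1 -3)], sign=+1
⇒ 4πI² = 18/143
I = (+1)√(18/143/(4π)) = 0.10008369

0.100084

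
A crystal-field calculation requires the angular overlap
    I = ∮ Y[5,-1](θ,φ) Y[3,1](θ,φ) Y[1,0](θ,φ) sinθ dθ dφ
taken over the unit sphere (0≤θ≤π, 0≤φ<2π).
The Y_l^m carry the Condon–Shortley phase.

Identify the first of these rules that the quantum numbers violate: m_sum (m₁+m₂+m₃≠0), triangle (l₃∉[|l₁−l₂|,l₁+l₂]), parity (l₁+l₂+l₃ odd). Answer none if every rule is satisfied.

m₁+m₂+m₃ = -1 + 1 + 0 = 0  ✓
triangle: |5−3|=2 ≤ l₃=1 ≤ 5+3=8  ✗
parity: l₁+l₂+l₃ = 9 is odd

triangle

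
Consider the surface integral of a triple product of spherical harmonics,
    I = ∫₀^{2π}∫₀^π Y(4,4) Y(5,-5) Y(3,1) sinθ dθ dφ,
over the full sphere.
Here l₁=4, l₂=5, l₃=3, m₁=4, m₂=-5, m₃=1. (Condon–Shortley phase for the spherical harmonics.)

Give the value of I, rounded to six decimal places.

0.189625

m-sum 0 ✓  L=12 even ✓  1≤3≤9 ✓
Π(2lᵢ+1) = 9×11×7 = 693
triangle coeff Δ(4,5,3) = 1/180180
Σ_t [2,4]: t=2:+1/576 t=3:−1/144 t=4:+1/576 = -1/288
(3j)²=20/1001 [(4 5 3; 0 0 0)], sign=+1
Σ_t [0,0]: t=0:+1/34560 = 1/34560
(3j)²=14/429 [(4 5 3; 4 -5 1)], sign=+1
⇒ 4πI² = 840/1859
I = (+1)√(840/1859/(4π)) = 0.18962475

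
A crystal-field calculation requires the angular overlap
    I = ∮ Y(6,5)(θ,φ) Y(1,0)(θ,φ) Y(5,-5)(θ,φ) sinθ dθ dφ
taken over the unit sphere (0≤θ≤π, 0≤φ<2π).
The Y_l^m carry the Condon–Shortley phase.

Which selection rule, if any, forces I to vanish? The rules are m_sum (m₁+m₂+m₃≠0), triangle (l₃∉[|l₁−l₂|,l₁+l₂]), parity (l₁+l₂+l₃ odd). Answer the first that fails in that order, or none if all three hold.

none

m₁+m₂+m₃ = 5 + 0 − 5 = 0  ✓
triangle: |6−1|=5 ≤ l₃=5 ≤ 6+1=7  ✓
parity: l₁+l₂+l₃ = 12 is even  ✓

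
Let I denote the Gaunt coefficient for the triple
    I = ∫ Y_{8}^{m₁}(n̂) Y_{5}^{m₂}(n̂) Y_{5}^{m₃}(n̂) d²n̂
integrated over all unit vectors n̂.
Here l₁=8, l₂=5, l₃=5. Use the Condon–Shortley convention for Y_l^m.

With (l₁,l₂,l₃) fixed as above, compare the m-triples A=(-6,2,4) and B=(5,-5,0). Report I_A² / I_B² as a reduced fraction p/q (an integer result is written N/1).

Same 8,5,5: normalisation and zero-m 3j drop out of the ratio.
A: Δ: 8! 8! 2! / 19! → 1/37413090; sum: t=6:+1/58060800 t=7:−1/50803200 = -1/406425600; 3j²(8 5 5; -6 2 4) = Δ·Π!·Σ² = 1/3230  (sign +1)
B: Δ: 8! 8! 2! / 19! → 1/37413090; sum: t=0:+1/58060800 = 1/58060800; 3j²(8 5 5; 5 -5 0) = Δ·Π!·Σ² = 5/323  (sign -1)
I_A²/I_B² = (1/3230)/(5/323) = 1/50

1/50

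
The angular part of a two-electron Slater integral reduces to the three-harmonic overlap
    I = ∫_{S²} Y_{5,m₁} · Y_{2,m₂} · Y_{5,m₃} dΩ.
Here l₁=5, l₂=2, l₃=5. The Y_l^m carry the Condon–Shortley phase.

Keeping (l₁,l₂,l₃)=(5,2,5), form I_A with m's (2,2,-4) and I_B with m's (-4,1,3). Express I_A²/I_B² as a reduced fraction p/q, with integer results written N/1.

24/49

Shared (l₁,l₂,l₃)=(5,2,5): N and (l;000)² cancel in I_A²/I_B².
A: Δ = 2!·8!·2!/13! = 1/38610; Racah Σ t=2..2: t=2:+1/20160 = 1/20160; ⇒ 3j(5 2 5; 2 2 -4)² = 12/715, sgn -1
B: Δ = 2!·8!·2!/13! = 1/38610; Racah Σ t=1..2: t=1:−1/80640 t=2:+1/10080 = 1/11520; ⇒ 3j(5 2 5; -4 1 3)² = 49/1430, sgn +1
I_A²/I_B² = (12/715)/(49/1430) = 24/49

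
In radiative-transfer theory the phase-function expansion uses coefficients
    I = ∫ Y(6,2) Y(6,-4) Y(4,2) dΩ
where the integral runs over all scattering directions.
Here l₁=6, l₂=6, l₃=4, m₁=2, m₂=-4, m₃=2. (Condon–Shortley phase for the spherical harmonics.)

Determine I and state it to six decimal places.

0.060095

m-sum 0 ✓  L=16 even ✓  0≤4≤12 ✓
Π(2lᵢ+1) = 13×13×9 = 1521
triangle coeff Δ(6,6,4) = 1/15315300
Σ_t [2,6]: t=2:+1/829440 t=3:−1/25920 t=4:+1/9216 t=5:−1/25920 t=6:+1/829440 = 7/207360
(3j)²=28/2431 [(6 6 4; 0 0 0)], sign=+1
Σ_t [0,2]: t=0:+1/3870720 t=1:−1/181440 t=2:+1/138240 = 23/11612160
(3j)²=529/204204 [(6 6 4; 2 -4 2)], sign=+1
⇒ 4πI² = 1587/34969
I = (+1)√(1587/34969/(4π)) = 0.06009550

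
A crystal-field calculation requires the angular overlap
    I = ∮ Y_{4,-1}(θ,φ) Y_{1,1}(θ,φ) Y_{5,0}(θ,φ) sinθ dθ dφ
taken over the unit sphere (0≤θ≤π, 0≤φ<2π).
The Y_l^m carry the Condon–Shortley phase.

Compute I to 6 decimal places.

Rules hold: Σm=0, L=10 even, 3≤5≤5.
N = 9·3·11 = 297
Δ = 0!·8!·2!/11! = 1/495
Racah Σ t=0..0: t=0:+1/576 = 1/576
⇒ 3j(4 1 5; 0 0 0)² = 5/99, sgn -1
Racah Σ t=0..0: t=0:+1/1440 = 1/1440
⇒ 3j(4 1 5; -1 1 0)² = 2/99, sgn -1
4πI² = N·(3j₀)²·(3jₘ)² = 10/33
I = +1·√(0.30303/4π) = 0.15528807

0.155288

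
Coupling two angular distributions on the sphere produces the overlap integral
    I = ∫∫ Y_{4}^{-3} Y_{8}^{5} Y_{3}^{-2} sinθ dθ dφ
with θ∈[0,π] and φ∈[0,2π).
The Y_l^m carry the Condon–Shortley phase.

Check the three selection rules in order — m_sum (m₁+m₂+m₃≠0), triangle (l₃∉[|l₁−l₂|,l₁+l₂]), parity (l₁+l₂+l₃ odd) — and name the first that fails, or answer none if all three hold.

triangle

azimuthal sum: -3 + 5 − 2 = 0  ✓
4 ≤ 3 ≤ 12 (triangle on l)  ✗
L = 4 + 8 + 3 = 15 (odd)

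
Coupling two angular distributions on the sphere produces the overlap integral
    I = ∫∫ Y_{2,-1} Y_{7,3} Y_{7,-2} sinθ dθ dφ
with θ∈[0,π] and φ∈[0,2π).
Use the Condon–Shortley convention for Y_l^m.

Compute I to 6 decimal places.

Checks pass: Σm=0; 16 even; l₃=7∈[5,9].
(2·2+1)(2·7+1)(2·7+1) = 1125
Δ: 2! 2! 12! / 17! → 1/185640
sum: t=0:+1/2419200 t=1:−1/518400 t=2:+1/2419200 = -1/907200
3j²(2 7 7; 0 0 0) = Δ·Π!·Σ² = 56/3315  (sign +1)
sum: t=1:−1/4354560 t=2:+1/1935360 = 1/3483648
3j²(2 7 7; -1 3 -2) = Δ·Π!·Σ² = 125/12376  (sign -1)
combine: 4πI² = 1125·56/3315·125/12376 = 9375/48841
take √, sign -1: I = -0.12359145

-0.123591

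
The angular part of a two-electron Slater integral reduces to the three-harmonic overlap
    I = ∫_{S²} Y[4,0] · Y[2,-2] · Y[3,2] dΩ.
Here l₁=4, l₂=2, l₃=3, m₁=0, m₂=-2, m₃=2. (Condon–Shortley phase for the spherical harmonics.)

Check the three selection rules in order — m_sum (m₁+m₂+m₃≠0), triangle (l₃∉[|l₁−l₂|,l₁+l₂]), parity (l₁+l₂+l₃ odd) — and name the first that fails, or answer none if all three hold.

Σmᵢ = 0  ✓
l₃∈[|l₁−l₂|,l₁+l₂]=[2,6], have l₃=3  ✓
Σlᵢ = 9 ⇒ odd  ✗

parity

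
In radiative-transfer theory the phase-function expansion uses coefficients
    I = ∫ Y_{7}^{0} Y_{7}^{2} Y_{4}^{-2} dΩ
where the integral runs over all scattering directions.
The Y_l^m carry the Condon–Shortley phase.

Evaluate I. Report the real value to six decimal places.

-0.112312

m-sum 0 ✓  L=18 even ✓  0≤4≤14 ✓
Π(2lᵢ+1) = 15×15×9 = 2025
triangle coeff Δ(7,7,4) = 1/58198140
Σ_t [3,7]: t=3:−1/17418240 t=4:+1/622080 t=5:−1/230400 t=6:+1/622080 t=7:−1/17418240 = -1/806400
(3j)²=2268/230945 [(7 7 4; 0 0 0)], sign=-1
Σ_t [5,7]: t=5:−1/1382400 t=6:+1/622080 t=7:−1/2903040 = 47/87091200
(3j)²=2209/277134 [(7 7 4; 0 2 -2)], sign=+1
⇒ 4πI² = 338175810/2133423721
I = (-1)√(338175810/2133423721/(4π)) = -0.11231242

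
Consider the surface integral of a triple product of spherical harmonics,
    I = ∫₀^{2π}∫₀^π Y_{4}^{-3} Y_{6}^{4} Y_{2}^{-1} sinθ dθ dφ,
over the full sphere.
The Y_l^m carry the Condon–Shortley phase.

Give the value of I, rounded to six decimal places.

Rules hold: Σm=0, L=12 even, 2≤2≤10.
N = 9·13·5 = 585
Δ = 8!·0!·4!/13! = 1/6435
Racah Σ t=4..4: t=4:+1/2304 = 1/2304
⇒ 3j(4 6 2; 0 0 0)² = 5/143, sgn +1
Racah Σ t=7..7: t=7:−1/30240 = -1/30240
⇒ 3j(4 6 2; -3 4 -1)² = 16/429, sgn +1
4πI² = N·(3j₀)²·(3jₘ)² = 1200/1573
I = +1·√(0.762873/4π) = 0.24638901

0.246389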